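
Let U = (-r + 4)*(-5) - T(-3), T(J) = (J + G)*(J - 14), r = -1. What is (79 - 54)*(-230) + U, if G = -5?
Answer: -5911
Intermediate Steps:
T(J) = (-14 + J)*(-5 + J) (T(J) = (J - 5)*(J - 14) = (-5 + J)*(-14 + J) = (-14 + J)*(-5 + J))
U = -161 (U = (-1*(-1) + 4)*(-5) - (70 + (-3)² - 19*(-3)) = (1 + 4)*(-5) - (70 + 9 + 57) = 5*(-5) - 1*136 = -25 - 136 = -161)
(79 - 54)*(-230) + U = (79 - 54)*(-230) - 161 = 25*(-230) - 161 = -5750 - 161 = -5911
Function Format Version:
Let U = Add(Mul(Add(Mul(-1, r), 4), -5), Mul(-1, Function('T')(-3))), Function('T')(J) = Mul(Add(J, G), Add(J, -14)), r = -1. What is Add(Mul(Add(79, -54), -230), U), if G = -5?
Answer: -5911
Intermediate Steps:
Function('T')(J) = Mul(Add(-14, J), Add(-5, J)) (Function('T')(J) = Mul(Add(J, -5), Add(J, -14)) = Mul(Add(-5, J), Add(-14, J)) = Mul(Add(-14, J), Add(-5, J)))
U = -161 (U = Add(Mul(Add(Mul(-1, -1), 4), -5), Mul(-1, Add(70, Pow(-3, 2), Mul(-19, -3)))) = Add(Mul(Add(1, 4), -5), Mul(-1, Add(70, 9, 57))) = Add(Mul(5, -5), Mul(-1, 136)) = Add(-25, -136) = -161)
Add(Mul(Add(79, -54), -230), U) = Add(Mul(Add(79, -54), -230), -161) = Add(Mul(25, -230), -161) = Add(-5750, -161) = -5911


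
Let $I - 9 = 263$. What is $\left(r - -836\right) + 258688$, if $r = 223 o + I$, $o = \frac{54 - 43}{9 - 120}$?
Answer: $\frac{28834903}{111} \approx 2.5977 \cdot 10^{5}$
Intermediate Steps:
$I = 272$ ($I = 9 + 263 = 272$)
$o = - \frac{11}{111}$ ($o = \frac{11}{-111} = 11 \left(- \frac{1}{111}\right) = - \frac{11}{111} \approx -0.099099$)
$r = \frac{27739}{111}$ ($r = 223 \left(- \frac{11}{111}\right) + 272 = - \frac{2453}{111} + 272 = \frac{27739}{111} \approx 249.9$)
$\left(r - -836\right) + 258688 = \left(\frac{27739}{111} - -836\right) + 258688 = \left(\frac{27739}{111} + 836\right) + 258688 = \frac{120535}{111} + 258688 = \frac{28834903}{111}$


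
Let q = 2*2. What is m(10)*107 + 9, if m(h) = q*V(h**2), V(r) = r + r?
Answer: 85609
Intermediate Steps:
q = 4
V(r) = 2*r
m(h) = 8*h**2 (m(h) = 4*(2*h**2) = 8*h**2)
m(10)*107 + 9 = (8*10**2)*107 + 9 = (8*100)*107 + 9 = 800*107 + 9 = 85600 + 9 = 85609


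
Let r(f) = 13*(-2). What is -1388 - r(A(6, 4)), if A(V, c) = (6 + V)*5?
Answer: -1362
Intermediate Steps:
A(V, c) = 30 + 5*V
r(f) = -26
-1388 - r(A(6, 4)) = -1388 - 1*(-26) = -1388 + 26 = -1362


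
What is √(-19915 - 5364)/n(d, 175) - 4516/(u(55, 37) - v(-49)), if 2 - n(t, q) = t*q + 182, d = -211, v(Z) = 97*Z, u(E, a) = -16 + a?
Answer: -2258/2387 + I*√25279/36745 ≈ -0.94596 + 0.0043269*I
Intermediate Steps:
n(t, q) = -180 - q*t (n(t, q) = 2 - (t*q + 182) = 2 - (q*t + 182) = 2 - (182 + q*t) = 2 + (-182 - q*t) = -180 - q*t)
√(-19915 - 5364)/n(d, 175) - 4516/(u(55, 37) - v(-49)) = √(-19915 - 5364)/(-180 - 1*175*(-211)) - 4516/((-16 + 37) - 97*(-49)) = √(-25279)/(-180 + 36925) - 4516/(21 - 1*(-4753)) = (I*√25279)/36745 - 4516/(21 + 4753) = (I*√25279)*(1/36745) - 4516/4774 = I*√25279/36745 - 4516*1/4774 = I*√25279/36745 - 2258/2387 = -2258/2387 + I*√25279/36745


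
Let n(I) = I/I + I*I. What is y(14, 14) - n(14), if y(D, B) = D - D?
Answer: -197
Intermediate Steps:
y(D, B) = 0
n(I) = 1 + I**2
y(14, 14) - n(14) = 0 - (1 + 14**2) = 0 - (1 + 196) = 0 - 1*197 = 0 - 197 = -197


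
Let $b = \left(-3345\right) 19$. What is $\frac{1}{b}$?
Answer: $- \frac{1}{63555} \approx -1.5734 \cdot 10^{-5}$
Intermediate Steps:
$b = -63555$
$\frac{1}{b} = \frac{1}{-63555} = - \frac{1}{63555}$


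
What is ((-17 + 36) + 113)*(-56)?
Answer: -7392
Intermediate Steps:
((-17 + 36) + 113)*(-56) = (19 + 113)*(-56) = 132*(-56) = -7392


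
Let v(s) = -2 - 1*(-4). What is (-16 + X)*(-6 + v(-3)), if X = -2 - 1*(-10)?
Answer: 32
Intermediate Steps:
X = 8 (X = -2 + 10 = 8)
v(s) = 2 (v(s) = -2 + 4 = 2)
(-16 + X)*(-6 + v(-3)) = (-16 + 8)*(-6 + 2) = -8*(-4) = 32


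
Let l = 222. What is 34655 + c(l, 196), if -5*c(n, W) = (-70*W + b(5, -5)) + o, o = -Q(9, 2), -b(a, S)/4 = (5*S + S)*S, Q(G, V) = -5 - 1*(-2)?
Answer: 187592/5 ≈ 37518.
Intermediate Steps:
Q(G, V) = -3 (Q(G, V) = -5 + 2 = -3)
b(a, S) = -24*S**2 (b(a, S) = -4*(5*S + S)*S = -4*6*S*S = -24*S**2)
o = 3 (o = -1*(-3) = 3)
c(n, W) = 597/5 + 14*W (c(n, W) = -((-70*W - 24*(-5)**2) + 3)/5 = -((-70*W - 24*25) + 3)/5 = -((-70*W - 600) + 3)/5 = -((-600 - 70*W) + 3)/5 = -(-597 - 70*W)/5 = 597/5 + 14*W)
34655 + c(l, 196) = 34655 + (597/5 + 14*196) = 34655 + (597/5 + 2744) = 34655 + 14317/5 = 187592/5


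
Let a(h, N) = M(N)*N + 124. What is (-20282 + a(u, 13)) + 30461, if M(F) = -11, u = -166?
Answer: 10160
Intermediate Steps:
a(h, N) = 124 - 11*N (a(h, N) = -11*N + 124 = 124 - 11*N)
(-20282 + a(u, 13)) + 30461 = (-20282 + (124 - 11*13)) + 30461 = (-20282 + (124 - 143)) + 30461 = (-20282 - 19) + 30461 = -20301 + 30461 = 10160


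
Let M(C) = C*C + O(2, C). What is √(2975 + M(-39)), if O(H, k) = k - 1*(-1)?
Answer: √4458 ≈ 66.768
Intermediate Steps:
O(H, k) = 1 + k (O(H, k) = k + 1 = 1 + k)
M(C) = 1 + C + C² (M(C) = C*C + (1 + C) = C² + (1 + C) = 1 + C + C²)
√(2975 + M(-39)) = √(2975 + (1 - 39 + (-39)²)) = √(2975 + (1 - 39 + 1521)) = √(2975 + 1483) = √4458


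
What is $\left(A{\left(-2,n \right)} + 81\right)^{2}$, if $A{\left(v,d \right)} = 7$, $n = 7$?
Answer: $7744$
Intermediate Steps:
$\left(A{\left(-2,n \right)} + 81\right)^{2} = \left(7 + 81\right)^{2} = 88^{2} = 7744$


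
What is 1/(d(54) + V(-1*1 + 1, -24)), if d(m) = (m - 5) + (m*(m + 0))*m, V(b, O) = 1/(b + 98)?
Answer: 98/15436275 ≈ 6.3487e-6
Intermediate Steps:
V(b, O) = 1/(98 + b)
d(m) = -5 + m + m**3 (d(m) = (-5 + m) + (m*m)*m = (-5 + m) + m**2*m = (-5 + m) + m**3 = -5 + m + m**3)
1/(d(54) + V(-1*1 + 1, -24)) = 1/((-5 + 54 + 54**3) + 1/(98 + (-1*1 + 1))) = 1/((-5 + 54 + 157464) + 1/(98 + (-1 + 1))) = 1/(157513 + 1/(98 + 0)) = 1/(157513 + 1/98) = 1/(15436275/98) = 98/15436275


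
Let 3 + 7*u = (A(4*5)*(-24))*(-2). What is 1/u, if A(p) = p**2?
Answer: 7/19197 ≈ 0.00036464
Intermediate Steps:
u = 19197/7 (u = -3/7 + (((4*5)**2*(-24))*(-2))/7 = -3/7 + ((20**2*(-24))*(-2))/7 = -3/7 + ((400*(-24))*(-2))/7 = -3/7 + (-9600*(-2))/7 = -3/7 + (1/7)*19200 = -3/7 + 19200/7 = 19197/7 ≈ 2742.4)
1/u = 1/(19197/7) = 7/19197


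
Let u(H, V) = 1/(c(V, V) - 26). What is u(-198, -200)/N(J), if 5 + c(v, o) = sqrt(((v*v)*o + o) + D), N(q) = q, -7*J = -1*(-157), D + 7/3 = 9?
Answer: 651/3768543691 + 14*I*sqrt(18000435)/3768543691 ≈ 1.7275e-7 + 1.5761e-5*I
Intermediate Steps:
D = 20/3 (D = -7/3 + 9 = 20/3 ≈ 6.6667)
J = -157/7 (J = -(-1)*(-157)/7 = -1/7*157 = -157/7 ≈ -22.429)
c(v, o) = -5 + sqrt(20/3 + o + o*v**2) (c(v, o) = -5 + sqrt(((v*v)*o + o) + 20/3) = -5 + sqrt((v**2*o + o) + 20/3) = -5 + sqrt((o*v**2 + o) + 20/3) = -5 + sqrt((o + o*v**2) + 20/3) = -5 + sqrt(20/3 + o + o*v**2))
u(H, V) = 1/(-31 + sqrt(60 + 9*V + 9*V**3)/3) (u(H, V) = 1/((-5 + sqrt(60 + 9*V + 9*V*V**2)/3) - 26) = 1/((-5 + sqrt(60 + 9*V + 9*V**3)/3) - 26) = 1/(-31 + sqrt(60 + 9*V + 9*V**3)/3))
u(-198, -200)/N(J) = (3/(-93 + sqrt(3)*sqrt(20 + 3*(-200) + 3*(-200)**3)))/(-157/7) = (3/(-93 + sqrt(3)*sqrt(20 - 600 + 3*(-8000000))))*(-7/157) = (3/(-93 + sqrt(3)*sqrt(20 - 600 - 24000000)))*(-7/157) = (3/(-93 + sqrt(3)*sqrt(-24000580)))*(-7/157) = (3/(-93 + sqrt(3)*(2*I*sqrt(6000145))))*(-7/157) = (3/(-93 + 2*I*sqrt(18000435)))*(-7/157) = -21/(157*(-93 + 2*I*sqrt(18000435)))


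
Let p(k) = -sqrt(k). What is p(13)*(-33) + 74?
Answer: 74 + 33*sqrt(13) ≈ 192.98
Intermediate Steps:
p(13)*(-33) + 74 = -sqrt(13)*(-33) + 74 = 33*sqrt(13) + 74 = 74 + 33*sqrt(13)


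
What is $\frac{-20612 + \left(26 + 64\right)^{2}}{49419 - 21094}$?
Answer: $- \frac{12512}{28325} \approx -0.44173$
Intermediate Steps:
$\frac{-20612 + \left(26 + 64\right)^{2}}{49419 - 21094} = \frac{-20612 + 90^{2}}{28325} = \left(-20612 + 8100\right) \frac{1}{28325} = \left(-12512\right) \frac{1}{28325} = - \frac{12512}{28325}$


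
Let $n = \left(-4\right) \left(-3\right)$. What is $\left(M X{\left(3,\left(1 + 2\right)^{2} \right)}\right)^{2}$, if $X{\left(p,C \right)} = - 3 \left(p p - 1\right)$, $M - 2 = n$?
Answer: $112896$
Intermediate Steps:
$n = 12$
$M = 14$ ($M = 2 + 12 = 14$)
$X{\left(p,C \right)} = 3 - 3 p^{2}$ ($X{\left(p,C \right)} = - 3 \left(p^{2} - 1\right) = - 3 \left(-1 + p^{2}\right) = 3 - 3 p^{2}$)
$\left(M X{\left(3,\left(1 + 2\right)^{2} \right)}\right)^{2} = \left(14 \left(3 - 3 \cdot 3^{2}\right)\right)^{2} = \left(14 \left(3 - 27\right)\right)^{2} = \left(14 \left(-24\right)\right)^{2} = \left(-336\right)^{2} = 112896$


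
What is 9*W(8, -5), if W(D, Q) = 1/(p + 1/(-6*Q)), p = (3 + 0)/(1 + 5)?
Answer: 135/8 ≈ 16.875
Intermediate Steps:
p = 1/2 (p = 3/6 = 3*(1/6) = 1/2 ≈ 0.50000)
W(D, Q) = 1/(1/2 - 1/(6*Q)) (W(D, Q) = 1/(1/2 + 1/(-6*Q)) = 1/(1/2 - 1/(6*Q)))
9*W(8, -5) = 9*(6*(-5)/(-1 + 3*(-5))) = 9*(6*(-5)/(-1 - 15)) = 9*(6*(-5)/(-16)) = 9*(6*(-5)*(-1/16)) = 9*(15/8) = 135/8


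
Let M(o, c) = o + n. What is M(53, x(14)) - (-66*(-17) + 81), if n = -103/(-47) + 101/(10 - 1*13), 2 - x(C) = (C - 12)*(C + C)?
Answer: -166588/141 ≈ -1181.5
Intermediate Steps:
x(C) = 2 - 2*C*(-12 + C) (x(C) = 2 - (C - 12)*(C + C) = 2 - (-12 + C)*2*C = 2 - 2*C*(-12 + C))
n = -4438/141 (n = -103*(-1/47) + 101/(10 - 13) = 103/47 + 101/(-3) = 103/47 + 101*(-⅓) = 103/47 - 101/3 = -4438/141 ≈ -31.475)
M(o, c) = -4438/141 + o (M(o, c) = o - 4438/141 = -4438/141 + o)
M(53, x(14)) - (-66*(-17) + 81) = (-4438/141 + 53) - (-66*(-17) + 81) = 3035/141 - (1122 + 81) = 3035/141 - 1*1203 = 3035/141 - 1203 = -166588/141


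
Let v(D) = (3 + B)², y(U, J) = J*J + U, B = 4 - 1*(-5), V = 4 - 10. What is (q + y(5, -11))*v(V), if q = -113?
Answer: 1872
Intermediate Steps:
V = -6
B = 9 (B = 4 + 5 = 9)
y(U, J) = U + J² (y(U, J) = J² + U = U + J²)
v(D) = 144 (v(D) = (3 + 9)² = 12² = 144)
(q + y(5, -11))*v(V) = (-113 + (5 + (-11)²))*144 = (-113 + (5 + 121))*144 = (-113 + 126)*144 = 13*144 = 1872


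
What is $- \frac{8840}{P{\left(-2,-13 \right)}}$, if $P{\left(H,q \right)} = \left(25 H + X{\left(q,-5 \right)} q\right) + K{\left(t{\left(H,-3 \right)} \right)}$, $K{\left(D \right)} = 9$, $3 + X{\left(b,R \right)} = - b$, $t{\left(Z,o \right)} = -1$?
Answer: $\frac{8840}{171} \approx 51.696$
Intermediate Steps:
$X{\left(b,R \right)} = -3 - b$
$P{\left(H,q \right)} = 9 + 25 H + q \left(-3 - q\right)$ ($P{\left(H,q \right)} = \left(25 H + \left(-3 - q\right) q\right) + 9 = \left(25 H + q \left(-3 - q\right)\right) + 9 = 9 + 25 H + q \left(-3 - q\right)$)
$- \frac{8840}{P{\left(-2,-13 \right)}} = - \frac{8840}{9 + 25 \left(-2\right) - - 13 \left(3 - 13\right)} = - \frac{8840}{9 - 50 - \left(-13\right) \left(-10\right)} = - \frac{8840}{9 - 50 - 130} = - \frac{8840}{-171} = \left(-8840\right) \left(- \frac{1}{171}\right) = \frac{8840}{171}$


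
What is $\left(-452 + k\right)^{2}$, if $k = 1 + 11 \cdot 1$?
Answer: $193600$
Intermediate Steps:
$k = 12$ ($k = 1 + 11 = 12$)
$\left(-452 + k\right)^{2} = \left(-452 + 12\right)^{2} = \left(-440\right)^{2} = 193600$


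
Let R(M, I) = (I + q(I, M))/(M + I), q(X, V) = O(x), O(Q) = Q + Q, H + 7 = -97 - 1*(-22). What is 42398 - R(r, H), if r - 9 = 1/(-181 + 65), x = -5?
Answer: 359057990/8469 ≈ 42397.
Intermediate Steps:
H = -82 (H = -7 + (-97 - 1*(-22)) = -7 + (-97 + 22) = -7 - 75 = -82)
O(Q) = 2*Q
q(X, V) = -10 (q(X, V) = 2*(-5) = -10)
r = 1043/116 (r = 9 + 1/(-181 + 65) = 9 + 1/(-116) = 9 - 1/116 = 1043/116 ≈ 8.9914)
R(M, I) = (-10 + I)/(I + M) (R(M, I) = (I - 10)/(M + I) = (-10 + I)/(I + M))
42398 - R(r, H) = 42398 - (-10 - 82)/(-82 + 1043/116) = 42398 - (-92)/(-8469/116) = 42398 - (-116)*(-92)/8469 = 42398 - 1*10672/8469 = 42398 - 10672/8469 = 359057990/8469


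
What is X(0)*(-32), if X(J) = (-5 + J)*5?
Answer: 800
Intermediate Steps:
X(J) = -25 + 5*J
X(0)*(-32) = (-25 + 5*0)*(-32) = (-25 + 0)*(-32) = -25*(-32) = 800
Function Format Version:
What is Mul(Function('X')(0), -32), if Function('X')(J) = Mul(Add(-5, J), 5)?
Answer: 800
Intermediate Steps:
Function('X')(J) = Add(-25, Mul(5, J))
Mul(Function('X')(0), -32) = Mul(Add(-25, Mul(5, 0)), -32) = Mul(Add(-25, 0), -32) = Mul(-25, -32) = 800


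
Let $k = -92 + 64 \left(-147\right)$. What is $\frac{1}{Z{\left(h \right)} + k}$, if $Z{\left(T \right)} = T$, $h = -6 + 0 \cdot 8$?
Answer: $- \frac{1}{9506} \approx -0.0001052$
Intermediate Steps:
$h = -6$ ($h = -6 + 0 = -6$)
$k = -9500$ ($k = -92 - 9408 = -9500$)
$\frac{1}{Z{\left(h \right)} + k} = \frac{1}{-6 - 9500} = \frac{1}{-9506} = - \frac{1}{9506}$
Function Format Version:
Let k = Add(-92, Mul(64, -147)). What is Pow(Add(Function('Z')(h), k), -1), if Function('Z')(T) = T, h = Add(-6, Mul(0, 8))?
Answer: Rational(-1, 9506) ≈ -0.00010520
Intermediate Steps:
h = -6 (h = Add(-6, 0) = -6)
k = -9500 (k = Add(-92, -9408) = -9500)
Pow(Add(Function('Z')(h), k), -1) = Pow(Add(-6, -9500), -1) = Pow(-9506, -1) = Rational(-1, 9506)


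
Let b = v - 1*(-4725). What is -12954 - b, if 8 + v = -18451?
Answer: 780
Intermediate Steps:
v = -18459 (v = -8 - 18451 = -18459)
b = -13734 (b = -18459 - 1*(-4725) = -18459 + 4725 = -13734)
-12954 - b = -12954 - 1*(-13734) = -12954 + 13734 = 780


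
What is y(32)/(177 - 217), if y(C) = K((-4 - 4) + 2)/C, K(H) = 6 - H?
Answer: -3/320 ≈ -0.0093750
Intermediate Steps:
y(C) = 12/C (y(C) = (6 - ((-4 - 4) + 2))/C = (6 - (-8 + 2))/C = (6 - 1*(-6))/C = (6 + 6)/C = 12/C)
y(32)/(177 - 217) = (12/32)/(177 - 217) = (12*(1/32))/(-40) = (3/8)*(-1/40) = -3/320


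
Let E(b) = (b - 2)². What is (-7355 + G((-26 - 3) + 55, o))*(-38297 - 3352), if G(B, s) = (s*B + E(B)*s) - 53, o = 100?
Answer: -2198734008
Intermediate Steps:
E(b) = (-2 + b)²
G(B, s) = -53 + B*s + s*(-2 + B)² (G(B, s) = (s*B + (-2 + B)²*s) - 53 = (B*s + s*(-2 + B)²) - 53 = -53 + B*s + s*(-2 + B)²)
(-7355 + G((-26 - 3) + 55, o))*(-38297 - 3352) = (-7355 + (-53 + ((-26 - 3) + 55)*100 + 100*(-2 + ((-26 - 3) + 55))²))*(-38297 - 3352) = (-7355 + (-53 + (-29 + 55)*100 + 100*(-2 + (-29 + 55))²))*(-41649) = (-7355 + (-53 + 26*100 + 100*(-2 + 26)²))*(-41649) = (-7355 + (-53 + 2600 + 100*24²))*(-41649) = (-7355 + (-53 + 2600 + 100*576))*(-41649) = (-7355 + (-53 + 2600 + 57600))*(-41649) = (-7355 + 60147)*(-41649) = 52792*(-41649) = -2198734008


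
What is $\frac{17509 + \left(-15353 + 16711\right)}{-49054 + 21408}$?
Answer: $- \frac{18867}{27646} \approx -0.68245$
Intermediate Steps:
$\frac{17509 + \left(-15353 + 16711\right)}{-49054 + 21408} = \frac{17509 + 1358}{-27646} = 18867 \left(- \frac{1}{27646}\right) = - \frac{18867}{27646}$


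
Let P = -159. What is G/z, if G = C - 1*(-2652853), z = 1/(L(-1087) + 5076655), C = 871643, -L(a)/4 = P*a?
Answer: 15456053372208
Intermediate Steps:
L(a) = 636*a (L(a) = -(-636)*a = 636*a)
z = 1/4385323 (z = 1/(636*(-1087) + 5076655) = 1/(-691332 + 5076655) = 1/4385323 ≈ 2.2803e-7)
G = 3524496 (G = 871643 - 1*(-2652853) = 871643 + 2652853 = 3524496)
G/z = 3524496/(1/4385323) = 3524496*4385323 = 15456053372208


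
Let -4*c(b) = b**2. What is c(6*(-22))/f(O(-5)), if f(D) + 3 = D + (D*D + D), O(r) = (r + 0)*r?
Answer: -363/56 ≈ -6.4821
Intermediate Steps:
c(b) = -b**2/4
O(r) = r**2 (O(r) = r*r = r**2)
f(D) = -3 + D**2 + 2*D (f(D) = -3 + (D + (D*D + D)) = -3 + (D + (D**2 + D)) = -3 + (D + (D + D**2)) = -3 + (D**2 + 2*D) = -3 + D**2 + 2*D)
c(6*(-22))/f(O(-5)) = (-(6*(-22))**2/4)/(-3 + ((-5)**2)**2 + 2*(-5)**2) = (-1/4*(-132)**2)/(-3 + 25**2 + 2*25) = (-1/4*17424)/(-3 + 625 + 50) = -4356/672 = -4356*1/672 = -363/56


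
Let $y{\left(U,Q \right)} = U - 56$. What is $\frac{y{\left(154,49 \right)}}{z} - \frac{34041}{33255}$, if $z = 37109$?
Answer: $- \frac{419989493}{411353265} \approx -1.021$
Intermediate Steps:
$y{\left(U,Q \right)} = -56 + U$
$\frac{y{\left(154,49 \right)}}{z} - \frac{34041}{33255} = \frac{-56 + 154}{37109} - \frac{34041}{33255} = 98 \cdot \frac{1}{37109} - \frac{11347}{11085} = \frac{98}{37109} - \frac{11347}{11085} = - \frac{419989493}{411353265}$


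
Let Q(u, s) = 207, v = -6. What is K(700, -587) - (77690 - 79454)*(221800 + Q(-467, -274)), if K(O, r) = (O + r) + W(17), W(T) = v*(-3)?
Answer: 391620479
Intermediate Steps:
W(T) = 18 (W(T) = -6*(-3) = 18)
K(O, r) = 18 + O + r (K(O, r) = (O + r) + 18 = 18 + O + r)
K(700, -587) - (77690 - 79454)*(221800 + Q(-467, -274)) = (18 + 700 - 587) - (77690 - 79454)*(221800 + 207) = 131 - (-1764)*222007 = 131 - 1*(-391620348) = 131 + 391620348 = 391620479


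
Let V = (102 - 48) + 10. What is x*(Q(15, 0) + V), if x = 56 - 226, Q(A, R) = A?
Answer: -13430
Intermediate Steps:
x = -170
V = 64 (V = 54 + 10 = 64)
x*(Q(15, 0) + V) = -170*(15 + 64) = -170*79 = -13430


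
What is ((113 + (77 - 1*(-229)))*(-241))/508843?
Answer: -100979/508843 ≈ -0.19845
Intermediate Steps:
((113 + (77 - 1*(-229)))*(-241))/508843 = ((113 + (77 + 229))*(-241))*(1/508843) = ((113 + 306)*(-241))*(1/508843) = (419*(-241))*(1/508843) = -100979*1/508843 = -100979/508843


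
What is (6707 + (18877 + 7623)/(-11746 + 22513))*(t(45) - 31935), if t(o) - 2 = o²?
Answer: -2160576919252/10767 ≈ -2.0067e+8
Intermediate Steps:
t(o) = 2 + o²
(6707 + (18877 + 7623)/(-11746 + 22513))*(t(45) - 31935) = (6707 + (18877 + 7623)/(-11746 + 22513))*((2 + 45²) - 31935) = (6707 + 26500/10767)*((2 + 2025) - 31935) = (6707 + 26500*(1/10767))*(2027 - 31935) = (6707 + 26500/10767)*(-29908) = (72240769/10767)*(-29908) = -2160576919252/10767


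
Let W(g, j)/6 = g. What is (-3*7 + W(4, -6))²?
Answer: 9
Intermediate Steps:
W(g, j) = 6*g
(-3*7 + W(4, -6))² = (-3*7 + 6*4)² = (-21 + 24)² = 3² = 9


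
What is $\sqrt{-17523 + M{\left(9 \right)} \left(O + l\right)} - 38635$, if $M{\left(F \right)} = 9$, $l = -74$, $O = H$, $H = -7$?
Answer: $-38635 + 78 i \sqrt{3} \approx -38635.0 + 135.1 i$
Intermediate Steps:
$O = -7$
$\sqrt{-17523 + M{\left(9 \right)} \left(O + l\right)} - 38635 = \sqrt{-17523 + 9 \left(-7 - 74\right)} - 38635 = \sqrt{-17523 + 9 \left(-81\right)} - 38635 = \sqrt{-17523 - 729} - 38635 = \sqrt{-18252} - 38635 = 78 i \sqrt{3} - 38635 = -38635 + 78 i \sqrt{3}$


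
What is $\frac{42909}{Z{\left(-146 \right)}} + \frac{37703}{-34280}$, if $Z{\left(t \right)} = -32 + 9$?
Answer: $- \frac{1471787689}{788440} \approx -1866.7$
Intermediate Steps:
$Z{\left(t \right)} = -23$
$\frac{42909}{Z{\left(-146 \right)}} + \frac{37703}{-34280} = \frac{42909}{-23} + \frac{37703}{-34280} = 42909 \left(- \frac{1}{23}\right) + 37703 \left(- \frac{1}{34280}\right) = - \frac{42909}{23} - \frac{37703}{34280} = - \frac{1471787689}{788440}$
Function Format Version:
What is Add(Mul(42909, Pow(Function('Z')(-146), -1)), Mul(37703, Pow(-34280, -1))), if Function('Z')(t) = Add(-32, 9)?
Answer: Rational(-1471787689, 788440) ≈ -1866.7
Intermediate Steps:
Function('Z')(t) = -23
Add(Mul(42909, Pow(Function('Z')(-146), -1)), Mul(37703, Pow(-34280, -1))) = Add(Mul(42909, Pow(-23, -1)), Mul(37703, Pow(-34280, -1))) = Add(Mul(42909, Rational(-1, 23)), Mul(37703, Rational(-1, 34280))) = Add(Rational(-42909, 23), Rational(-37703, 34280)) = Rational(-1471787689, 788440)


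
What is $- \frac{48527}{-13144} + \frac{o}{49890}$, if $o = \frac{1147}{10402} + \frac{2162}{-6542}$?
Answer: $\frac{1372911590294581}{371866621004312} \approx 3.6919$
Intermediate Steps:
$o = - \frac{7492725}{34024942}$ ($o = 1147 \cdot \frac{1}{10402} + 2162 \left(- \frac{1}{6542}\right) = \frac{1147}{10402} - \frac{1081}{3271} = - \frac{7492725}{34024942} \approx -0.22021$)
$- \frac{48527}{-13144} + \frac{o}{49890} = - \frac{48527}{-13144} - \frac{7492725}{34024942 \cdot 49890} = \left(-48527\right) \left(- \frac{1}{13144}\right) - \frac{499515}{113166957092} = \frac{48527}{13144} - \frac{499515}{113166957092} = \frac{1372911590294581}{371866621004312}$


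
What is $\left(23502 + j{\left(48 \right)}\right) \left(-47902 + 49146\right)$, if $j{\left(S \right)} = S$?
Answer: $29296200$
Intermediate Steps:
$\left(23502 + j{\left(48 \right)}\right) \left(-47902 + 49146\right) = \left(23502 + 48\right) \left(-47902 + 49146\right) = 23550 \cdot 1244 = 29296200$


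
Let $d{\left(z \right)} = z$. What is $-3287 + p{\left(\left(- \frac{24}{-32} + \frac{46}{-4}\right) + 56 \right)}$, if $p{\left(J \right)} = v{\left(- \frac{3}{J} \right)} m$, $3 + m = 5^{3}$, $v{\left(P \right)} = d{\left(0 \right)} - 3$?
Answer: $-3653$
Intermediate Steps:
$v{\left(P \right)} = -3$ ($v{\left(P \right)} = 0 - 3 = -3$)
$m = 122$ ($m = -3 + 5^{3} = -3 + 125 = 122$)
$p{\left(J \right)} = -366$ ($p{\left(J \right)} = \left(-3\right) 122 = -366$)
$-3287 + p{\left(\left(- \frac{24}{-32} + \frac{46}{-4}\right) + 56 \right)} = -3287 - 366 = -3653$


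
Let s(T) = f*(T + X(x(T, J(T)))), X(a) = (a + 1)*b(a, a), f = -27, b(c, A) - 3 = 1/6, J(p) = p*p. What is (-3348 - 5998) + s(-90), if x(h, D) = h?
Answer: 1387/2 ≈ 693.50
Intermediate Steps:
J(p) = p²
b(c, A) = 19/6 (b(c, A) = 3 + 1/6 = 3 + 1*(⅙) = 3 + ⅙ = 19/6)
X(a) = 19/6 + 19*a/6 (X(a) = (a + 1)*(19/6) = (1 + a)*(19/6) = 19/6 + 19*a/6)
s(T) = -171/2 - 225*T/2 (s(T) = -27*(T + (19/6 + 19*T/6)) = -27*(19/6 + 25*T/6) = -171/2 - 225*T/2)
(-3348 - 5998) + s(-90) = (-3348 - 5998) + (-171/2 - 225/2*(-90)) = -9346 + (-171/2 + 10125) = -9346 + 20079/2 = 1387/2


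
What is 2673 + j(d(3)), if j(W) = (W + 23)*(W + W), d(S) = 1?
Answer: 2721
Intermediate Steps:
j(W) = 2*W*(23 + W) (j(W) = (23 + W)*(2*W) = 2*W*(23 + W))
2673 + j(d(3)) = 2673 + 2*1*(23 + 1) = 2673 + 2*1*24 = 2673 + 48 = 2721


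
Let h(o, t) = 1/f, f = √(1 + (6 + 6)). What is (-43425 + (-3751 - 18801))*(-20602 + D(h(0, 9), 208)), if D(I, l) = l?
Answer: 1345534938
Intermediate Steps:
f = √13 (f = √(1 + 12) = √13 ≈ 3.6056)
h(o, t) = √13/13 (h(o, t) = 1/(√13) = √13/13)
(-43425 + (-3751 - 18801))*(-20602 + D(h(0, 9), 208)) = (-43425 + (-3751 - 18801))*(-20602 + 208) = (-43425 - 22552)*(-20394) = -65977*(-20394) = 1345534938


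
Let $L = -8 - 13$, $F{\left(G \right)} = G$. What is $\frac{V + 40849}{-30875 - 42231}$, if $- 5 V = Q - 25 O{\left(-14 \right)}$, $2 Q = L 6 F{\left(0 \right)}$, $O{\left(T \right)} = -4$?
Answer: $- \frac{40829}{73106} \approx -0.55849$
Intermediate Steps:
$L = -21$ ($L = -8 - 13 = -21$)
$Q = 0$ ($Q = \frac{\left(-21\right) 6 \cdot 0}{2} = \frac{\left(-126\right) 0}{2} = \frac{1}{2} \cdot 0 = 0$)
$V = -20$ ($V = - \frac{0 - 25 \left(-4\right)}{5} = - \frac{0 - -100}{5} = - \frac{0 + 100}{5} = \left(- \frac{1}{5}\right) 100 = -20$)
$\frac{V + 40849}{-30875 - 42231} = \frac{-20 + 40849}{-30875 - 42231} = \frac{40829}{-73106} = 40829 \left(- \frac{1}{73106}\right) = - \frac{40829}{73106}$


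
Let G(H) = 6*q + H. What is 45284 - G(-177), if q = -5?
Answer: 45491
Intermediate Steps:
G(H) = -30 + H (G(H) = 6*(-5) + H = -30 + H)
45284 - G(-177) = 45284 - (-30 - 177) = 45284 - 1*(-207) = 45284 + 207 = 45491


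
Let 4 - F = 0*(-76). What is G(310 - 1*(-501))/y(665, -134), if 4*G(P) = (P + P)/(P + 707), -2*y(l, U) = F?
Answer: -811/6072 ≈ -0.13356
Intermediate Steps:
F = 4 (F = 4 - 0*(-76) = 4 - 1*0 = 4 + 0 = 4)
y(l, U) = -2 (y(l, U) = -½*4 = -2)
G(P) = P/(2*(707 + P)) (G(P) = ((P + P)/(P + 707))/4 = ((2*P)/(707 + P))/4 = (2*P/(707 + P))/4 = P/(2*(707 + P)))
G(310 - 1*(-501))/y(665, -134) = ((310 - 1*(-501))/(2*(707 + (310 - 1*(-501)))))/(-2) = ((310 + 501)/(2*(707 + (310 + 501))))*(-½) = ((½)*811/(707 + 811))*(-½) = ((½)*811/1518)*(-½) = ((½)*811*(1/1518))*(-½) = (811/3036)*(-½) = -811/6072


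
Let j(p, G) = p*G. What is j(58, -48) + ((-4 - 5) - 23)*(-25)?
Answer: -1984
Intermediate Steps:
j(p, G) = G*p
j(58, -48) + ((-4 - 5) - 23)*(-25) = -48*58 + ((-4 - 5) - 23)*(-25) = -2784 + (-9 - 23)*(-25) = -2784 - 32*(-25) = -2784 + 800 = -1984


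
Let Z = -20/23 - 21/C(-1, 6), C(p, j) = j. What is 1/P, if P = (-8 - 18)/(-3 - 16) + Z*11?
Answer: -874/40813 ≈ -0.021415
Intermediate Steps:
Z = -201/46 (Z = -20/23 - 21/6 = -20*1/23 - 21*⅙ = -20/23 - 7/2 = -201/46 ≈ -4.3696)
P = -40813/874 (P = (-8 - 18)/(-3 - 16) - 201/46*11 = -26/(-19) - 2211/46 = -26*(-1/19) - 2211/46 = 26/19 - 2211/46 = -40813/874 ≈ -46.697)
1/P = 1/(-40813/874) = -874/40813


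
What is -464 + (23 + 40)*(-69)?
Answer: -4811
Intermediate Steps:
-464 + (23 + 40)*(-69) = -464 + 63*(-69) = -464 - 4347 = -4811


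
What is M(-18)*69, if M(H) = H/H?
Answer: 69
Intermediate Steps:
M(H) = 1
M(-18)*69 = 1*69 = 69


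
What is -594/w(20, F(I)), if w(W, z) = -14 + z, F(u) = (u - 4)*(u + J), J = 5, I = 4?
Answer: 297/7 ≈ 42.429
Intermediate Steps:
F(u) = (-4 + u)*(5 + u) (F(u) = (u - 4)*(u + 5) = (-4 + u)*(5 + u))
-594/w(20, F(I)) = -594/(-14 + (-20 + 4 + 4**2)) = -594/(-14 + (-20 + 4 + 16)) = -594/(-14 + 0) = -594/(-14) = -594*(-1/14) = 297/7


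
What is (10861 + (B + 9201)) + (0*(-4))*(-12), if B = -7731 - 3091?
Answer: 9240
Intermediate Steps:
B = -10822
(10861 + (B + 9201)) + (0*(-4))*(-12) = (10861 + (-10822 + 9201)) + (0*(-4))*(-12) = (10861 - 1621) + 0*(-12) = 9240 + 0 = 9240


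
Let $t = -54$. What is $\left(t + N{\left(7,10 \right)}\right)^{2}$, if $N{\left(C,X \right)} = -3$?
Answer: $3249$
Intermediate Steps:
$\left(t + N{\left(7,10 \right)}\right)^{2} = \left(-54 - 3\right)^{2} = \left(-57\right)^{2} = 3249$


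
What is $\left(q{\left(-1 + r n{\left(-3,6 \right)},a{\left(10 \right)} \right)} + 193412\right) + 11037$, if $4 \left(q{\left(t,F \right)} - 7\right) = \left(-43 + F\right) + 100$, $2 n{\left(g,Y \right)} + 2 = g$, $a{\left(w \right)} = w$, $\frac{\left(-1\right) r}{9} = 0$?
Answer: $\frac{817891}{4} \approx 2.0447 \cdot 10^{5}$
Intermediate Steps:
$r = 0$ ($r = \left(-9\right) 0 = 0$)
$n{\left(g,Y \right)} = -1 + \frac{g}{2}$
$q{\left(t,F \right)} = \frac{85}{4} + \frac{F}{4}$ ($q{\left(t,F \right)} = 7 + \frac{\left(-43 + F\right) + 100}{4} = 7 + \frac{57 + F}{4} = 7 + \left(\frac{57}{4} + \frac{F}{4}\right) = \frac{85}{4} + \frac{F}{4}$)
$\left(q{\left(-1 + r n{\left(-3,6 \right)},a{\left(10 \right)} \right)} + 193412\right) + 11037 = \left(\left(\frac{85}{4} + \frac{1}{4} \cdot 10\right) + 193412\right) + 11037 = \left(\left(\frac{85}{4} + \frac{5}{2}\right) + 193412\right) + 11037 = \left(\frac{95}{4} + 193412\right) + 11037 = \frac{773743}{4} + 11037 = \frac{817891}{4}$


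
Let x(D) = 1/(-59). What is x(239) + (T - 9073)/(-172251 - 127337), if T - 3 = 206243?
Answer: -11932795/17675692 ≈ -0.67510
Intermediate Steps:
T = 206246 (T = 3 + 206243 = 206246)
x(D) = -1/59
x(239) + (T - 9073)/(-172251 - 127337) = -1/59 + (206246 - 9073)/(-172251 - 127337) = -1/59 + 197173/(-299588) = -1/59 + 197173*(-1/299588) = -1/59 - 197173/299588 = -11932795/17675692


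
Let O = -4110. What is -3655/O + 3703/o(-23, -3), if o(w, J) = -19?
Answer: -3029977/15618 ≈ -194.01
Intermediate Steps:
-3655/O + 3703/o(-23, -3) = -3655/(-4110) + 3703/(-19) = -3655*(-1/4110) + 3703*(-1/19) = 731/822 - 3703/19 = -3029977/15618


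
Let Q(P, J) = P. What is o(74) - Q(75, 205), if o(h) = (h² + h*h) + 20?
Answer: 10897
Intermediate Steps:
o(h) = 20 + 2*h² (o(h) = (h² + h²) + 20 = 2*h² + 20 = 20 + 2*h²)
o(74) - Q(75, 205) = (20 + 2*74²) - 1*75 = (20 + 2*5476) - 75 = (20 + 10952) - 75 = 10972 - 75 = 10897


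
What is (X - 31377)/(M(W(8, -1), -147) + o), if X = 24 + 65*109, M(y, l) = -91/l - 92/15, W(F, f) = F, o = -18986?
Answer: 849380/664703 ≈ 1.2778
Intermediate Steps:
M(y, l) = -92/15 - 91/l (M(y, l) = -91/l - 92*1/15 = -91/l - 92/15 = -92/15 - 91/l)
X = 7109 (X = 24 + 7085 = 7109)
(X - 31377)/(M(W(8, -1), -147) + o) = (7109 - 31377)/((-92/15 - 91/(-147)) - 18986) = -24268/((-92/15 - 91*(-1/147)) - 18986) = -24268/((-92/15 + 13/21) - 18986) = -24268/(-193/35 - 18986) = -24268/(-664703/35) = -24268*(-35/664703) = 849380/664703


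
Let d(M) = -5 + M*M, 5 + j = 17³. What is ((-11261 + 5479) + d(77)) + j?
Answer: 5050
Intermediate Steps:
j = 4908 (j = -5 + 17³ = -5 + 4913 = 4908)
d(M) = -5 + M²
((-11261 + 5479) + d(77)) + j = ((-11261 + 5479) + (-5 + 77²)) + 4908 = (-5782 + (-5 + 5929)) + 4908 = (-5782 + 5924) + 4908 = 142 + 4908 = 5050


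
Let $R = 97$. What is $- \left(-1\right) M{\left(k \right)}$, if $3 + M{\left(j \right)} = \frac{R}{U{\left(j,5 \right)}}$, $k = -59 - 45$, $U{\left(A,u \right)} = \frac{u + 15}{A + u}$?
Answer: $- \frac{9663}{20} \approx -483.15$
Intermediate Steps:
$U{\left(A,u \right)} = \frac{15 + u}{A + u}$
$k = -104$ ($k = -59 - 45 = -104$)
$M{\left(j \right)} = \frac{85}{4} + \frac{97 j}{20}$ ($M{\left(j \right)} = -3 + \frac{97}{\frac{1}{j + 5} \left(15 + 5\right)} = -3 + \frac{97}{\frac{1}{5 + j} 20} = -3 + \frac{97}{20 \frac{1}{5 + j}} = -3 + 97 \left(\frac{1}{4} + \frac{j}{20}\right) = -3 + \left(\frac{97}{4} + \frac{97 j}{20}\right) = \frac{85}{4} + \frac{97 j}{20}$)
$- \left(-1\right) M{\left(k \right)} = - \left(-1\right) \left(\frac{85}{4} + \frac{97}{20} \left(-104\right)\right) = - \left(-1\right) \left(\frac{85}{4} - \frac{2522}{5}\right) = - \frac{\left(-1\right) \left(-9663\right)}{20} = \left(-1\right) \frac{9663}{20} = - \frac{9663}{20}$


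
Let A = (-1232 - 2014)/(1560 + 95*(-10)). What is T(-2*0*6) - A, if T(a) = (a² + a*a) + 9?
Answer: 4368/305 ≈ 14.321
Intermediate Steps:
T(a) = 9 + 2*a² (T(a) = (a² + a²) + 9 = 2*a² + 9 = 9 + 2*a²)
A = -1623/305 (A = -3246/(1560 - 950) = -3246/610 = -3246*1/610 = -1623/305 ≈ -5.3213)
T(-2*0*6) - A = (9 + 2*(-2*0*6)²) - 1*(-1623/305) = (9 + 2*(0*6)²) + 1623/305 = (9 + 2*0²) + 1623/305 = (9 + 2*0) + 1623/305 = (9 + 0) + 1623/305 = 9 + 1623/305 = 4368/305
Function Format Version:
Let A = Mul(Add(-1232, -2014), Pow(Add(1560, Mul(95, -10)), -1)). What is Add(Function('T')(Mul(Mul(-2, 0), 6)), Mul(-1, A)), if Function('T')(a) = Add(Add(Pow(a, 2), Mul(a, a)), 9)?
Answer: Rational(4368, 305) ≈ 14.321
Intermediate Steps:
Function('T')(a) = Add(9, Mul(2, Pow(a, 2))) (Function('T')(a) = Add(Add(Pow(a, 2), Pow(a, 2)), 9) = Add(Mul(2, Pow(a, 2)), 9) = Add(9, Mul(2, Pow(a, 2))))
A = Rational(-1623, 305) (A = Mul(-3246, Pow(Add(1560, -950), -1)) = Mul(-3246, Pow(610, -1)) = Mul(-3246, Rational(1, 610)) = Rational(-1623, 305) ≈ -5.3213)
Add(Function('T')(Mul(Mul(-2, 0), 6)), Mul(-1, A)) = Add(Add(9, Mul(2, Pow(Mul(Mul(-2, 0), 6), 2))), Mul(-1, Rational(-1623, 305))) = Add(Add(9, Mul(2, Pow(Mul(0, 6), 2))), Rational(1623, 305)) = Add(Add(9, Mul(2, Pow(0, 2))), Rational(1623, 305)) = Add(Add(9, Mul(2, 0)), Rational(1623, 305)) = Add(Add(9, 0), Rational(1623, 305)) = Add(9, Rational(1623, 305)) = Rational(4368, 305)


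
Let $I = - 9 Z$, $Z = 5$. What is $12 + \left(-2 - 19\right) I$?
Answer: $957$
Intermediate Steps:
$I = -45$ ($I = \left(-9\right) 5 = -45$)
$12 + \left(-2 - 19\right) I = 12 + \left(-2 - 19\right) \left(-45\right) = 12 - -945 = 12 + 945 = 957$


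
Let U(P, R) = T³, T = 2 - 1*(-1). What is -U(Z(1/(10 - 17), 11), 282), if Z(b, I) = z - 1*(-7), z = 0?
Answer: -27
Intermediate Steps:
T = 3 (T = 2 + 1 = 3)
Z(b, I) = 7 (Z(b, I) = 0 - 1*(-7) = 0 + 7 = 7)
U(P, R) = 27 (U(P, R) = 3³ = 27)
-U(Z(1/(10 - 17), 11), 282) = -1*27 = -27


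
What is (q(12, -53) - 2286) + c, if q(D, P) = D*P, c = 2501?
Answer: -421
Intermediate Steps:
(q(12, -53) - 2286) + c = (12*(-53) - 2286) + 2501 = (-636 - 2286) + 2501 = -2922 + 2501 = -421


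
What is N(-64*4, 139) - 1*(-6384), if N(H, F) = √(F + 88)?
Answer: 6384 + √227 ≈ 6399.1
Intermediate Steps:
N(H, F) = √(88 + F)
N(-64*4, 139) - 1*(-6384) = √(88 + 139) - 1*(-6384) = √227 + 6384 = 6384 + √227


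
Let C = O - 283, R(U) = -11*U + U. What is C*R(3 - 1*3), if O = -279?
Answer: 0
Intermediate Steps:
R(U) = -10*U
C = -562 (C = -279 - 283 = -562)
C*R(3 - 1*3) = -(-5620)*(3 - 1*3) = -(-5620)*(3 - 3) = -(-5620)*0 = -562*0 = 0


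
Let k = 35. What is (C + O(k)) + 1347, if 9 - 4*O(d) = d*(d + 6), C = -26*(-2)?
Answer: 2085/2 ≈ 1042.5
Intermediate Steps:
C = 52
O(d) = 9/4 - d*(6 + d)/4 (O(d) = 9/4 - d*(d + 6)/4 = 9/4 - d*(6 + d)/4)
(C + O(k)) + 1347 = (52 + (9/4 - 3/2*35 - ¼*35²)) + 1347 = (52 + (9/4 - 105/2 - ¼*1225)) + 1347 = (52 + (9/4 - 105/2 - 1225/4)) + 1347 = (52 - 713/2) + 1347 = -609/2 + 1347 = 2085/2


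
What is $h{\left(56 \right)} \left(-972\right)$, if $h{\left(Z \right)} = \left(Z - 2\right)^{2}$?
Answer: $-2834352$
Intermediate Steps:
$h{\left(Z \right)} = \left(-2 + Z\right)^{2}$
$h{\left(56 \right)} \left(-972\right) = \left(-2 + 56\right)^{2} \left(-972\right) = 54^{2} \left(-972\right) = 2916 \left(-972\right) = -2834352$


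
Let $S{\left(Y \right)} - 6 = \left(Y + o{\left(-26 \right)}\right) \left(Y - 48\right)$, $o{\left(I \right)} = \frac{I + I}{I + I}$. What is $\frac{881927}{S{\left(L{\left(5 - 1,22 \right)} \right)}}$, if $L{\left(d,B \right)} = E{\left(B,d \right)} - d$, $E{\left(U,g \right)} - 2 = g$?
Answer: $- \frac{881927}{132} \approx -6681.3$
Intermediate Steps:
$E{\left(U,g \right)} = 2 + g$
$L{\left(d,B \right)} = 2$ ($L{\left(d,B \right)} = \left(2 + d\right) - d = 2$)
$o{\left(I \right)} = 1$ ($o{\left(I \right)} = \frac{2 I}{2 I} = 2 I \frac{1}{2 I} = 1$)
$S{\left(Y \right)} = 6 + \left(1 + Y\right) \left(-48 + Y\right)$ ($S{\left(Y \right)} = 6 + \left(Y + 1\right) \left(Y - 48\right) = 6 + \left(1 + Y\right) \left(-48 + Y\right)$)
$\frac{881927}{S{\left(L{\left(5 - 1,22 \right)} \right)}} = \frac{881927}{-42 + 2^{2} - 94} = \frac{881927}{-42 + 4 - 94} = \frac{881927}{-132} = 881927 \left(- \frac{1}{132}\right) = - \frac{881927}{132}$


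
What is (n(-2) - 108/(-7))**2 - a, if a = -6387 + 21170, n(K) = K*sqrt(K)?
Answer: -713095/49 - 432*I*sqrt(2)/7 ≈ -14553.0 - 87.277*I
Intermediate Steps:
n(K) = K**(3/2)
a = 14783
(n(-2) - 108/(-7))**2 - a = ((-2)**(3/2) - 108/(-7))**2 - 1*14783 = (-2*I*sqrt(2) - 108*(-1/7))**2 - 14783 = (-2*I*sqrt(2) + 108/7)**2 - 14783 = (108/7 - 2*I*sqrt(2))**2 - 14783 = -14783 + (108/7 - 2*I*sqrt(2))**2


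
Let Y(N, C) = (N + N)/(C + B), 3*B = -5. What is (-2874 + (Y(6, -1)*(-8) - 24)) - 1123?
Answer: -3985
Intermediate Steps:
B = -5/3 (B = (⅓)*(-5) = -5/3 ≈ -1.6667)
Y(N, C) = 2*N/(-5/3 + C) (Y(N, C) = (N + N)/(C - 5/3) = (2*N)/(-5/3 + C) = 2*N/(-5/3 + C))
(-2874 + (Y(6, -1)*(-8) - 24)) - 1123 = (-2874 + ((6*6/(-5 + 3*(-1)))*(-8) - 24)) - 1123 = (-2874 + ((6*6/(-5 - 3))*(-8) - 24)) - 1123 = (-2874 + ((6*6/(-8))*(-8) - 24)) - 1123 = (-2874 + ((6*6*(-⅛))*(-8) - 24)) - 1123 = (-2874 + (-9/2*(-8) - 24)) - 1123 = (-2874 + (36 - 24)) - 1123 = (-2874 + 12) - 1123 = -2862 - 1123 = -3985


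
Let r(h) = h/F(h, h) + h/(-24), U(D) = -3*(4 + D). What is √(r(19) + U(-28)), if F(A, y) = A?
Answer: √10398/12 ≈ 8.4975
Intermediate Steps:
U(D) = -12 - 3*D
r(h) = 1 - h/24 (r(h) = h/h + h/(-24) = 1 + h*(-1/24) = 1 - h/24)
√(r(19) + U(-28)) = √((1 - 1/24*19) + (-12 - 3*(-28))) = √((1 - 19/24) + (-12 + 84)) = √(5/24 + 72) = √(1733/24) = √10398/12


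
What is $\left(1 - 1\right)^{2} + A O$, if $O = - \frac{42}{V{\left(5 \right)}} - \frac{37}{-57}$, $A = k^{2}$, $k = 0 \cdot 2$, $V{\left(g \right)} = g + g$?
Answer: $0$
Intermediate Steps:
$V{\left(g \right)} = 2 g$
$k = 0$
$A = 0$ ($A = 0^{2} = 0$)
$O = - \frac{1012}{285}$ ($O = - \frac{42}{2 \cdot 5} - \frac{37}{-57} = - \frac{42}{10} - - \frac{37}{57} = \left(-42\right) \frac{1}{10} + \frac{37}{57} = - \frac{21}{5} + \frac{37}{57} = - \frac{1012}{285} \approx -3.5509$)
$\left(1 - 1\right)^{2} + A O = \left(1 - 1\right)^{2} + 0 \left(- \frac{1012}{285}\right) = 0^{2} + 0 = 0 + 0 = 0$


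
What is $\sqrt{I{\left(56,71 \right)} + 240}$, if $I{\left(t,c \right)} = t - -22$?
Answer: $\sqrt{318} \approx 17.833$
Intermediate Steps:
$I{\left(t,c \right)} = 22 + t$ ($I{\left(t,c \right)} = t + 22 = 22 + t$)
$\sqrt{I{\left(56,71 \right)} + 240} = \sqrt{\left(22 + 56\right) + 240} = \sqrt{78 + 240} = \sqrt{318}$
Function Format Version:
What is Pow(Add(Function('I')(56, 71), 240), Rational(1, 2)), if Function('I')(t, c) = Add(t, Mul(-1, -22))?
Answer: Pow(318, Rational(1, 2)) ≈ 17.833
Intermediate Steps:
Function('I')(t, c) = Add(22, t) (Function('I')(t, c) = Add(t, 22) = Add(22, t))
Pow(Add(Function('I')(56, 71), 240), Rational(1, 2)) = Pow(Add(Add(22, 56), 240), Rational(1, 2)) = Pow(Add(78, 240), Rational(1, 2)) = Pow(318, Rational(1, 2))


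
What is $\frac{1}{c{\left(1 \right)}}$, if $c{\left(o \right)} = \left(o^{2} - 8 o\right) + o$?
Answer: $- \frac{1}{6} \approx -0.16667$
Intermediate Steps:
$c{\left(o \right)} = o^{2} - 7 o$
$\frac{1}{c{\left(1 \right)}} = \frac{1}{1 \left(-7 + 1\right)} = \frac{1}{1 \left(-6\right)} = \frac{1}{-6} = - \frac{1}{6}$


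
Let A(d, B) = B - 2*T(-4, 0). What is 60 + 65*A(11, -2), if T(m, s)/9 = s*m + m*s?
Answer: -70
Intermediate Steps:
T(m, s) = 18*m*s (T(m, s) = 9*(s*m + m*s) = 9*(m*s + m*s) = 9*(2*m*s) = 18*m*s)
A(d, B) = B (A(d, B) = B - 36*(-4)*0 = B - 2*0 = B + 0 = B)
60 + 65*A(11, -2) = 60 + 65*(-2) = 60 - 130 = -70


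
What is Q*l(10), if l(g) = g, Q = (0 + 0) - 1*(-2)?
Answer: 20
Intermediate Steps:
Q = 2 (Q = 0 + 2 = 2)
Q*l(10) = 2*10 = 20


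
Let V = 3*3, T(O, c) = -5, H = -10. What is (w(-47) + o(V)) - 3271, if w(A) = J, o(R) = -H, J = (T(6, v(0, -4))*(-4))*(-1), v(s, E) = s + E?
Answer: -3281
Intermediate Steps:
v(s, E) = E + s
V = 9
J = -20 (J = -5*(-4)*(-1) = 20*(-1) = -20)
o(R) = 10 (o(R) = -1*(-10) = 10)
w(A) = -20
(w(-47) + o(V)) - 3271 = (-20 + 10) - 3271 = -10 - 3271 = -3281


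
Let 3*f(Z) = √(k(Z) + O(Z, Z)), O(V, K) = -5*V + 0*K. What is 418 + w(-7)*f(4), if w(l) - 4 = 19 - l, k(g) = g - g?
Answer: 418 + 20*I*√5 ≈ 418.0 + 44.721*I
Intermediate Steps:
k(g) = 0
O(V, K) = -5*V (O(V, K) = -5*V + 0 = -5*V)
w(l) = 23 - l (w(l) = 4 + (19 - l) = 23 - l)
f(Z) = √5*√(-Z)/3 (f(Z) = √(0 - 5*Z)/3 = √(-5*Z)/3 = (√5*√(-Z))/3 = √5*√(-Z)/3)
418 + w(-7)*f(4) = 418 + (23 - 1*(-7))*(√5*√(-1*4)/3) = 418 + (23 + 7)*(√5*√(-4)/3) = 418 + 30*(√5*(2*I)/3) = 418 + 30*(2*I*√5/3) = 418 + 20*I*√5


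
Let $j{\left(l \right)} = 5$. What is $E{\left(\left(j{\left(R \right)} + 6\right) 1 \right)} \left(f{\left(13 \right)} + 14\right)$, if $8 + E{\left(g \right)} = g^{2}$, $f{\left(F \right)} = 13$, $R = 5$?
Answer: $3051$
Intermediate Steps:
$E{\left(g \right)} = -8 + g^{2}$
$E{\left(\left(j{\left(R \right)} + 6\right) 1 \right)} \left(f{\left(13 \right)} + 14\right) = \left(-8 + \left(\left(5 + 6\right) 1\right)^{2}\right) \left(13 + 14\right) = \left(-8 + \left(11 \cdot 1\right)^{2}\right) 27 = \left(-8 + 11^{2}\right) 27 = \left(-8 + 121\right) 27 = 113 \cdot 27 = 3051$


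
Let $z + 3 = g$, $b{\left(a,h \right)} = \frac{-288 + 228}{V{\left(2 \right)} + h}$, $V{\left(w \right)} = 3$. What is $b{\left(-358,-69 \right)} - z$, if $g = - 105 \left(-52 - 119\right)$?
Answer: $- \frac{197462}{11} \approx -17951.0$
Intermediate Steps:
$g = 17955$ ($g = \left(-105\right) \left(-171\right) = 17955$)
$b{\left(a,h \right)} = - \frac{60}{3 + h}$ ($b{\left(a,h \right)} = \frac{-288 + 228}{3 + h} = - \frac{60}{3 + h}$)
$z = 17952$ ($z = -3 + 17955 = 17952$)
$b{\left(-358,-69 \right)} - z = - \frac{60}{3 - 69} - 17952 = - \frac{60}{-66} - 17952 = \left(-60\right) \left(- \frac{1}{66}\right) - 17952 = \frac{10}{11} - 17952 = - \frac{197462}{11}$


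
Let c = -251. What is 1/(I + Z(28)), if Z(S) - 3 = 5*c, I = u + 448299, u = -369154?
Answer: 1/77893 ≈ 1.2838e-5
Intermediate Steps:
I = 79145 (I = -369154 + 448299 = 79145)
Z(S) = -1252 (Z(S) = 3 + 5*(-251) = 3 - 1255 = -1252)
1/(I + Z(28)) = 1/(79145 - 1252) = 1/77893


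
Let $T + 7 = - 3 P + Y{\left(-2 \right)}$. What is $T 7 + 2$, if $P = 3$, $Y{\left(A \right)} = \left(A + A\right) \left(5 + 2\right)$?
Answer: $-306$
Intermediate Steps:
$Y{\left(A \right)} = 14 A$ ($Y{\left(A \right)} = 2 A 7 = 14 A$)
$T = -44$ ($T = -7 + \left(\left(-3\right) 3 + 14 \left(-2\right)\right) = -7 - 37 = -44$)
$T 7 + 2 = \left(-44\right) 7 + 2 = -308 + 2 = -306$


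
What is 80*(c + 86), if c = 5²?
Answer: 8880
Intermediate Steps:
c = 25
80*(c + 86) = 80*(25 + 86) = 80*111 = 8880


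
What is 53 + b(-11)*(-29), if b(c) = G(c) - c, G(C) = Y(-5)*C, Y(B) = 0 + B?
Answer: -1861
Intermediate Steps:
Y(B) = B
G(C) = -5*C
b(c) = -6*c (b(c) = -5*c - c = -6*c)
53 + b(-11)*(-29) = 53 - 6*(-11)*(-29) = 53 + 66*(-29) = 53 - 1914 = -1861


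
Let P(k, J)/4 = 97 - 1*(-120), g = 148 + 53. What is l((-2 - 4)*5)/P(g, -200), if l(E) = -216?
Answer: -54/217 ≈ -0.24885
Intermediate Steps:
g = 201
P(k, J) = 868 (P(k, J) = 4*(97 - 1*(-120)) = 4*(97 + 120) = 4*217 = 868)
l((-2 - 4)*5)/P(g, -200) = -216/868 = -216*1/868 = -54/217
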